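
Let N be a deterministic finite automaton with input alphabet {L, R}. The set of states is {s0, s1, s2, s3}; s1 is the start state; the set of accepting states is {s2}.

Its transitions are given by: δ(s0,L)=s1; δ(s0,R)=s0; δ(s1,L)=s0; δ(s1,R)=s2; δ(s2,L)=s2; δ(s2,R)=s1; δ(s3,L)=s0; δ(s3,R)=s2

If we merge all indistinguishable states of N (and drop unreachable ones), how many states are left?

States {s3} cannot be reached from the start state, so discard them.
Start with accepting vs non-accepting: {s2} | {s0,s1}.
On input R, block {s0,s1} splits into {s0} and {s1}.
No further refinement is possible. Final partition (3 blocks): {s2} | {s0} | {s1}.

3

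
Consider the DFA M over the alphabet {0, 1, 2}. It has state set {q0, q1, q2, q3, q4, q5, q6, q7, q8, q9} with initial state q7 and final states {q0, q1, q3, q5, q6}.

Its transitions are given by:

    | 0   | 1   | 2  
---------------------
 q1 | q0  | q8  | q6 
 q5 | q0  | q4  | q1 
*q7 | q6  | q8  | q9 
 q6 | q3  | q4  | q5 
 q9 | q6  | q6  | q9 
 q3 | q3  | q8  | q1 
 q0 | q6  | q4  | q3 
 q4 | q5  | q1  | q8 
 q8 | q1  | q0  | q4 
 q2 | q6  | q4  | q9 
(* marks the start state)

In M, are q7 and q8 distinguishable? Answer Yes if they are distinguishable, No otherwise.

First remove the unreachable states {q2}; 9 states remain.
P0 = {q0,q1,q3,q5,q6} | {q4,q7,q8,q9}.
Split {q4,q7,q8,q9} by δ(·,1) → {q4,q8,q9} and {q7}.
No further refinement is possible. Final partition (3 blocks): {q0,q1,q3,q5,q6} | {q4,q8,q9} | {q7}.
q7 and q8 end up in different blocks, so they are distinguishable. For instance, the string '1' is accepted from only q8.

Yes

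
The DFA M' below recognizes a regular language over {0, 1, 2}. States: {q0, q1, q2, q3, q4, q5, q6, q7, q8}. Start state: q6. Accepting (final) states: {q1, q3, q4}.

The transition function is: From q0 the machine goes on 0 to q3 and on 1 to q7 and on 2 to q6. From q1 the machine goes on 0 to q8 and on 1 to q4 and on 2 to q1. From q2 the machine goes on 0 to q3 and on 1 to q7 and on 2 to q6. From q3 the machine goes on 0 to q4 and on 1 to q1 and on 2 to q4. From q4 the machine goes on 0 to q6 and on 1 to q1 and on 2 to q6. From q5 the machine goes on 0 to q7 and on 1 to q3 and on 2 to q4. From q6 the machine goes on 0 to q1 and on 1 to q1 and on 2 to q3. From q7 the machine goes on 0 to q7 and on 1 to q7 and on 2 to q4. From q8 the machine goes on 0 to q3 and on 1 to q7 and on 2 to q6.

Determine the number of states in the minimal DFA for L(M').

States {q0,q2,q5} cannot be reached from the start state, so discard them.
Start with accepting vs non-accepting: {q1,q3,q4} | {q6,q7,q8}.
Split {q1,q3,q4} by δ(·,0) → {q1,q4} and {q3}.
Split {q1,q4} by δ(·,2) → {q1} and {q4}.
Refine {q6,q7,q8} on symbol 0: members go to different blocks, giving {q6} and {q7} and {q8}.
Stable partition: {q1} | {q6} | {q3} | {q4} | {q7} | {q8} — 6 equivalence classes.

6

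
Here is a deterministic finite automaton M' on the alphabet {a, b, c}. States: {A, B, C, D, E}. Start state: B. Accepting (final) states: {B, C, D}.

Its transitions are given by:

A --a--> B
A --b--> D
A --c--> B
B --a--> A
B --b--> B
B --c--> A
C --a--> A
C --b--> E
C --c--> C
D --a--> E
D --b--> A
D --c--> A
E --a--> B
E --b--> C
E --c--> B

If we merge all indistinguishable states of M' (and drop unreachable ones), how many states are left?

P0 = {B,C,D} | {A,E}.
Split {B,C,D} by δ(·,b) → {C,D} and {B}.
Split {C,D} by δ(·,c) → {C} and {D}.
Split {A,E} by δ(·,b) → {A} and {E}.
Stable partition: {C} | {A} | {B} | {D} | {E} — 5 equivalence classes.

5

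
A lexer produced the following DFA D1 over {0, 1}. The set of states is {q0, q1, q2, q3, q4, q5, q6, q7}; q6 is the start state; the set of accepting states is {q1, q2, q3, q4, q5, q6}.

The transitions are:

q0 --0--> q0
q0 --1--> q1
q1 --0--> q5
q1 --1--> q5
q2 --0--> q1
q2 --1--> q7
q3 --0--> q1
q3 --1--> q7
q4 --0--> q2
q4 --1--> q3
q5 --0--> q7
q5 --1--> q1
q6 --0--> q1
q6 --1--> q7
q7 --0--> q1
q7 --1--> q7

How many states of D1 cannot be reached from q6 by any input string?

Starting at q6 and following transitions, the reachable set is {q1, q5, q6, q7}. That leaves q0, q2, q3, q4 unreachable — 4 in total.

4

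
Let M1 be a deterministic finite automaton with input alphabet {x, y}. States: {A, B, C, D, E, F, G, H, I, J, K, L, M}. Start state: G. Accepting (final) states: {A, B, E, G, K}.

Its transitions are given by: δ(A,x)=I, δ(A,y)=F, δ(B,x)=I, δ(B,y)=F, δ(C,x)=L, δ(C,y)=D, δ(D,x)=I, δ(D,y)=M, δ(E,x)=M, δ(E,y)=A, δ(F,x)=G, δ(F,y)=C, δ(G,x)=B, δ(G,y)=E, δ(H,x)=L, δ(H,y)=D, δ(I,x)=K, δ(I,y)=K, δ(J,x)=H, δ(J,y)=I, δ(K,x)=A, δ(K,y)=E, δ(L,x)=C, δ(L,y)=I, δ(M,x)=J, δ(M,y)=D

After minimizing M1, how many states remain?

8

P0 = {A,B,E,G,K} | {C,D,F,H,I,J,L,M}.
On input x, block {A,B,E,G,K} splits into {A,B,E} and {G,K}.
Refine {A,B,E} on symbol y: members go to different blocks, giving {A,B} and {E}.
Refine {C,D,F,H,I,J,L,M} on symbol x: members go to different blocks, giving {C,D,H,J,L,M} and {F,I}.
On input x, block {C,D,H,J,L,M} splits into {C,H,J,L,M} and {D}.
Split {C,H,J,L,M} by δ(·,y) → {C,H,M} and {J,L}.
On input y, block {F,I} splits into {F} and {I}.
The partition is now stable with 8 blocks: {A,B} | {C,H,M} | {G,K} | {E} | {F} | {D} | {J,L} | {I}.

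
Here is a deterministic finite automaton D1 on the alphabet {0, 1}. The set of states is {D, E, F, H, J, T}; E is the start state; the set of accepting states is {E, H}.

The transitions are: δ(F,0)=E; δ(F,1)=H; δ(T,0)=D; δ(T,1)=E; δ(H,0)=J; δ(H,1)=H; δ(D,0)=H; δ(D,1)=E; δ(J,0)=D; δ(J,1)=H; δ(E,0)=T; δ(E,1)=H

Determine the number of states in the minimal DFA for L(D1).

3

Reachable states from the start: {D,E,H,J,T}. Unreachable: {F} — drop them.
Initial partition by acceptance: {E,H} | {D,J,T}.
Split {D,J,T} by δ(·,0) → {J,T} and {D}.
Stable partition: {E,H} | {J,T} | {D} — 3 equivalence classes.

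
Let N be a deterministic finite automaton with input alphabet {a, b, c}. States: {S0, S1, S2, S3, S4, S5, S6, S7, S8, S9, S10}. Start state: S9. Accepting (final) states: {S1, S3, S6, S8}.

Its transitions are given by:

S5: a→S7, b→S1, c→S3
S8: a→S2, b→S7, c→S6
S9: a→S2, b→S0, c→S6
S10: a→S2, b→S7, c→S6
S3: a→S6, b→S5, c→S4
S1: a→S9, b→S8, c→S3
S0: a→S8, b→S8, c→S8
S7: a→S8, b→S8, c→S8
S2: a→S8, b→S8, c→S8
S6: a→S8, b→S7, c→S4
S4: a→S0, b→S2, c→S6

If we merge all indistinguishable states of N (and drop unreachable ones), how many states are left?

Reachable states from the start: {S0,S2,S4,S6,S7,S8,S9}. Unreachable: {S1,S3,S5,S10} — drop them.
Initial partition by acceptance: {S6,S8} | {S0,S2,S4,S7,S9}.
Refine {S6,S8} on symbol a: members go to different blocks, giving {S6} and {S8}.
Refine {S0,S2,S4,S7,S9} on symbol a: members go to different blocks, giving {S0,S2,S7} and {S4,S9}.
Stable partition: {S6} | {S0,S2,S7} | {S8} | {S4,S9} — 4 equivalence classes.

4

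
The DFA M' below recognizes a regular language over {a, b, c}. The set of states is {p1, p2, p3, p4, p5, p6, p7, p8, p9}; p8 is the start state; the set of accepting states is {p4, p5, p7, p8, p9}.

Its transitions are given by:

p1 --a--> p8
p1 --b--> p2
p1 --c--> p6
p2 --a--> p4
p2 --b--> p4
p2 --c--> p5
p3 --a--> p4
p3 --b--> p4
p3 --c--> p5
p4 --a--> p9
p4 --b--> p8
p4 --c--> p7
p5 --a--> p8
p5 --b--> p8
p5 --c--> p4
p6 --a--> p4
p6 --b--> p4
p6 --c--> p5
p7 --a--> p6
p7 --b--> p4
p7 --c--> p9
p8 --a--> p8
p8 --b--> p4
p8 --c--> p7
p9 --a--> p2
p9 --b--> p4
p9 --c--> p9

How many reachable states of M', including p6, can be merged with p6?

2

First remove the unreachable states {p1,p3}; 7 states remain.
Start with accepting vs non-accepting: {p4,p5,p7,p8,p9} | {p2,p6}.
Refine {p4,p5,p7,p8,p9} on symbol a: members go to different blocks, giving {p4,p5,p8} and {p7,p9}.
On input a, block {p4,p5,p8} splits into {p5,p8} and {p4}.
Split {p5,p8} by δ(·,b) → {p5} and {p8}.
Stable partition: {p5} | {p2,p6} | {p7,p9} | {p4} | {p8} — 5 equivalence classes.
The equivalence class containing p6 is {p2,p6}, of size 2.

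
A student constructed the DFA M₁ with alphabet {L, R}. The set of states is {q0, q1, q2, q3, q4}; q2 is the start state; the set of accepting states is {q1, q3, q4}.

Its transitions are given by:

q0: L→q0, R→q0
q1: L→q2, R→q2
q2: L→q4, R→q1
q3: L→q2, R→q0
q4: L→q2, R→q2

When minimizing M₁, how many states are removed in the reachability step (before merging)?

No path from q2 leads to q0, q3; the other 3 states are all reachable.

2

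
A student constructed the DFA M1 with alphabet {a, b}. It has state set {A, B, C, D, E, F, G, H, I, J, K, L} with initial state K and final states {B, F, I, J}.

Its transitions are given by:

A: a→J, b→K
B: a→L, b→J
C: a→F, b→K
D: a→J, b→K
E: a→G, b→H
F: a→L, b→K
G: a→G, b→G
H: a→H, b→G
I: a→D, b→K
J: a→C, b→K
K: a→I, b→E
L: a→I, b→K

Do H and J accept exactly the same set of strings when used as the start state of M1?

No

First remove the unreachable states {A,B}; 10 states remain.
Initial partition by acceptance: {F,I,J} | {C,D,E,G,H,K,L}.
On input a, block {C,D,E,G,H,K,L} splits into {C,D,K,L} and {E,G,H}.
Refine {C,D,K,L} on symbol b: members go to different blocks, giving {C,D,L} and {K}.
The partition is now stable with 4 blocks: {F,I,J} | {C,D,L} | {E,G,H} | {K}.
H and J end up in different blocks, so they are distinguishable. For instance, the string 'ε' is accepted from only J.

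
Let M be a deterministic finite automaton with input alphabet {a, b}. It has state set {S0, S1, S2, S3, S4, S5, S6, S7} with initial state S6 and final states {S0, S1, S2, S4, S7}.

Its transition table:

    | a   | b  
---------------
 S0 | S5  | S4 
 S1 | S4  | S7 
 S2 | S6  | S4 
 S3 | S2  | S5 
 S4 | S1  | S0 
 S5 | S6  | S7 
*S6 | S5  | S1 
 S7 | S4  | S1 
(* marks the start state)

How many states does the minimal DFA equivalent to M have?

4

Reachable states from the start: {S0,S1,S4,S5,S6,S7}. Unreachable: {S2,S3} — drop them.
Initial partition by acceptance: {S0,S1,S4,S7} | {S5,S6}.
Refine {S0,S1,S4,S7} on symbol a: members go to different blocks, giving {S1,S4,S7} and {S0}.
Refine {S1,S4,S7} on symbol b: members go to different blocks, giving {S1,S7} and {S4}.
The partition is now stable with 4 blocks: {S1,S7} | {S5,S6} | {S0} | {S4}.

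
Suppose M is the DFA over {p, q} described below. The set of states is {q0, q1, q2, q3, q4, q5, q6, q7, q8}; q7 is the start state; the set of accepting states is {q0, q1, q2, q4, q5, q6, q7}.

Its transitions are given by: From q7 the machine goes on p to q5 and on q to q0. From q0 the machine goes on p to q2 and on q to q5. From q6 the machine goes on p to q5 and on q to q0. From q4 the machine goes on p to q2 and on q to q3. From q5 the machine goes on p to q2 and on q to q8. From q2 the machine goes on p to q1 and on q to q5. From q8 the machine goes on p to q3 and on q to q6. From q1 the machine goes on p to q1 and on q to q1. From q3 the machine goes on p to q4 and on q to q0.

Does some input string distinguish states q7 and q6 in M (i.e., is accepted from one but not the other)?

No

Every state is reachable, so we keep all 9.
Initial partition by acceptance: {q0,q1,q2,q4,q5,q6,q7} | {q3,q8}.
Split {q0,q1,q2,q4,q5,q6,q7} by δ(·,q) → {q0,q1,q2,q6,q7} and {q4,q5}.
Split {q0,q1,q2,q6,q7} by δ(·,p) → {q0,q1,q2} and {q6,q7}.
Split {q0,q1,q2} by δ(·,q) → {q0,q2} and {q1}.
Refine {q0,q2} on symbol p: members go to different blocks, giving {q0} and {q2}.
Split {q3,q8} by δ(·,p) → {q3} and {q8}.
Refine {q4,q5} on symbol q: members go to different blocks, giving {q4} and {q5}.
No further refinement is possible. Final partition (8 blocks): {q0} | {q3} | {q4} | {q6,q7} | {q1} | {q2} | {q8} | {q5}.
q7 and q6 lie in the same block of the stable partition, so they are equivalent — no string distinguishes them.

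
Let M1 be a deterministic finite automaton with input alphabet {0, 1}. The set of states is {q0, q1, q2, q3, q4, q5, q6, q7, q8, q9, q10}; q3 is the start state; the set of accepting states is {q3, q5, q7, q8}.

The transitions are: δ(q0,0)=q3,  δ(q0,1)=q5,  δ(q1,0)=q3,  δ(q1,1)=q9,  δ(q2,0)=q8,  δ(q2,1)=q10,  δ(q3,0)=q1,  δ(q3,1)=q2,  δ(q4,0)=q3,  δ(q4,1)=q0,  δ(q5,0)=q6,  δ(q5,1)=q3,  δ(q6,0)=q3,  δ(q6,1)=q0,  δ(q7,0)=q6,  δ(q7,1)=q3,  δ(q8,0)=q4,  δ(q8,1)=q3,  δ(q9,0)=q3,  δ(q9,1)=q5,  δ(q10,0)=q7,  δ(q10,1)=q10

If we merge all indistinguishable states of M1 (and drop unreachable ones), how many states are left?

All states are reachable from the start state.
Start with accepting vs non-accepting: {q3,q5,q7,q8} | {q0,q1,q2,q4,q6,q9,q10}.
On input 1, block {q3,q5,q7,q8} splits into {q5,q7,q8} and {q3}.
Split {q0,q1,q2,q4,q6,q9,q10} by δ(·,0) → {q0,q1,q4,q6,q9} and {q2,q10}.
Refine {q0,q1,q4,q6,q9} on symbol 1: members go to different blocks, giving {q1,q4,q6} and {q0,q9}.
No further refinement is possible. Final partition (5 blocks): {q5,q7,q8} | {q1,q4,q6} | {q3} | {q2,q10} | {q0,q9}.

5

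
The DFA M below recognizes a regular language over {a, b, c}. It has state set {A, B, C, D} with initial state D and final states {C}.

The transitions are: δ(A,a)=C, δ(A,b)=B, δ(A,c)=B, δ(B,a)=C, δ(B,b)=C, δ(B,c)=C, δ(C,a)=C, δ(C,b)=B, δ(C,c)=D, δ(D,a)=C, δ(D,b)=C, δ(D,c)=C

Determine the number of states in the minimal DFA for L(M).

First remove the unreachable states {A}; 3 states remain.
Start with accepting vs non-accepting: {C} | {B,D}.
No further refinement is possible. Final partition (2 blocks): {C} | {B,D}.

2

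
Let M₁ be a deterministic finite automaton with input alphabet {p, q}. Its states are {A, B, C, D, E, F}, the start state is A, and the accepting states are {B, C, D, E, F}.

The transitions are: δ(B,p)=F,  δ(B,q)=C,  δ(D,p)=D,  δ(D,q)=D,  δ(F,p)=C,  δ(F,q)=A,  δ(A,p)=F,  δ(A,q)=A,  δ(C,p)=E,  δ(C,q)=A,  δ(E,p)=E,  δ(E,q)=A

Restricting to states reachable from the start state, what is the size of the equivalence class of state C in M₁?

First remove the unreachable states {B,D}; 4 states remain.
P0 = {C,E,F} | {A}.
No further refinement is possible. Final partition (2 blocks): {C,E,F} | {A}.
State C belongs to the block {C,E,F}, which has 3 states.

3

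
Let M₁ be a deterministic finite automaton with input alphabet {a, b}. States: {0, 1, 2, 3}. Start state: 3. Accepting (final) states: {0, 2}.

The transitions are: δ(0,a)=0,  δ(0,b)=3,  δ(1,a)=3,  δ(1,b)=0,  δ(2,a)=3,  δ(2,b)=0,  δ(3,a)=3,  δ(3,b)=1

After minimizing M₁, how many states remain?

Reachable states from the start: {0,1,3}. Unreachable: {2} — drop them.
Initial partition by acceptance: {0} | {1,3}.
On input b, block {1,3} splits into {1} and {3}.
The partition is now stable with 3 blocks: {0} | {1} | {3}.

3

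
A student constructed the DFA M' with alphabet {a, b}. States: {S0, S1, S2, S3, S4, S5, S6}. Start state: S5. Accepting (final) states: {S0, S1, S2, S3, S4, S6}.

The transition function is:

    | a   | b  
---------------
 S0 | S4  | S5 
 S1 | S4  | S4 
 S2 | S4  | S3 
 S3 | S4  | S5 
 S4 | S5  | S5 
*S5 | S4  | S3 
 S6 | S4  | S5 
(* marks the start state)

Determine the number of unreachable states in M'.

4

No path from S5 leads to S0, S1, S2, S6; the other 3 states are all reachable.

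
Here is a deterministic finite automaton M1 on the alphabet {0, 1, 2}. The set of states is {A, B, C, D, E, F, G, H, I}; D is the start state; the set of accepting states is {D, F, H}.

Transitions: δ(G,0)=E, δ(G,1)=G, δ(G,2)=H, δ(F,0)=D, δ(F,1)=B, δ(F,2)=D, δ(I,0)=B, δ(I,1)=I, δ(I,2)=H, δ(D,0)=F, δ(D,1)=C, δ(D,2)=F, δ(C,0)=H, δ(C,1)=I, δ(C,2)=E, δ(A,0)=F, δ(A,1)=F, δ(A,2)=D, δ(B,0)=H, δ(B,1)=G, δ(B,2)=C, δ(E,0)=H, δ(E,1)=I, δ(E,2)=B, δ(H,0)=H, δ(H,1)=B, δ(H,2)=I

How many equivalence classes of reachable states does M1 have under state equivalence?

4

First remove the unreachable states {A}; 8 states remain.
Start with accepting vs non-accepting: {D,F,H} | {B,C,E,G,I}.
Refine {D,F,H} on symbol 2: members go to different blocks, giving {D,F} and {H}.
On input 0, block {B,C,E,G,I} splits into {B,C,E} and {G,I}.
No further refinement is possible. Final partition (4 blocks): {D,F} | {B,C,E} | {H} | {G,I}.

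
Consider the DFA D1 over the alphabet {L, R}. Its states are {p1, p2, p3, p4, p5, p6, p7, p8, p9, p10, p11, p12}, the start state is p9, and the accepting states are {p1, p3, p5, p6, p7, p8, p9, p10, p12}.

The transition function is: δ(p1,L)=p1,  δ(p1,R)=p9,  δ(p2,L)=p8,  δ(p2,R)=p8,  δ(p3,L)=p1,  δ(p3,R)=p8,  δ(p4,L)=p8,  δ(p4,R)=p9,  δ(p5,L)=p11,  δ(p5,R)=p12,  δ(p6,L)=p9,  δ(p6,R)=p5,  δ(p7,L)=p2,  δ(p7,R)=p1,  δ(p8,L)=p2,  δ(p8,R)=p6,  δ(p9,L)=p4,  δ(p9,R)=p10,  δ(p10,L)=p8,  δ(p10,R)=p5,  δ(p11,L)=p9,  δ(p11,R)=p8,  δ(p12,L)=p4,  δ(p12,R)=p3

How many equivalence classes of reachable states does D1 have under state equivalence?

First remove the unreachable states {p7}; 11 states remain.
Start with accepting vs non-accepting: {p1,p3,p5,p6,p8,p9,p10,p12} | {p2,p4,p11}.
Refine {p1,p3,p5,p6,p8,p9,p10,p12} on symbol L: members go to different blocks, giving {p1,p3,p6,p10} and {p5,p8,p9,p12}.
Split {p1,p3,p6,p10} by δ(·,L) → {p1,p3} and {p6,p10}.
On input R, block {p5,p8,p9,p12} splits into {p8,p9} and {p5} and {p12}.
The partition is now stable with 6 blocks: {p1,p3} | {p2,p4,p11} | {p8,p9} | {p6,p10} | {p5} | {p12}.

6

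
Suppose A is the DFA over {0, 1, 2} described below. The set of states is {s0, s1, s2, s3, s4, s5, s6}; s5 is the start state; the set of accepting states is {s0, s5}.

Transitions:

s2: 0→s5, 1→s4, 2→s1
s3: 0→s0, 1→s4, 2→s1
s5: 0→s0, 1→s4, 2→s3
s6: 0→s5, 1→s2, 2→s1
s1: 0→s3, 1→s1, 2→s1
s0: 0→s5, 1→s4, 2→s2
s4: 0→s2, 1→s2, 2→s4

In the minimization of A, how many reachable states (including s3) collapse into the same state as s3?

Reachable states from the start: {s0,s1,s2,s3,s4,s5}. Unreachable: {s6} — drop them.
Initial partition by acceptance: {s0,s5} | {s1,s2,s3,s4}.
Split {s1,s2,s3,s4} by δ(·,0) → {s1,s4} and {s2,s3}.
Refine {s1,s4} on symbol 1: members go to different blocks, giving {s1} and {s4}.
No further refinement is possible. Final partition (4 blocks): {s0,s5} | {s1} | {s2,s3} | {s4}.
State s3 belongs to the block {s2,s3}, which has 2 states.

2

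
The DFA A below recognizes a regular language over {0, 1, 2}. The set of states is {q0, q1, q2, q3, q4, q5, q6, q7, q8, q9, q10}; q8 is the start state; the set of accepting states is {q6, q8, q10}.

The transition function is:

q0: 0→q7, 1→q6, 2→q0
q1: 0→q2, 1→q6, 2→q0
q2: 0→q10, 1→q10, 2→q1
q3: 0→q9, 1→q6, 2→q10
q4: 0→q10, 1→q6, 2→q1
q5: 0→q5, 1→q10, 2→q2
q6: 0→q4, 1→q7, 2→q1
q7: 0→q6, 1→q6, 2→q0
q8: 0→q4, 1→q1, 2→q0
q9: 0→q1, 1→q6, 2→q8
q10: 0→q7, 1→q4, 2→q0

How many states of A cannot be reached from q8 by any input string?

Starting at q8 and following transitions, the reachable set is {q0, q1, q2, q4, q6, q7, q8, q10}. That leaves q3, q5, q9 unreachable — 3 in total.

3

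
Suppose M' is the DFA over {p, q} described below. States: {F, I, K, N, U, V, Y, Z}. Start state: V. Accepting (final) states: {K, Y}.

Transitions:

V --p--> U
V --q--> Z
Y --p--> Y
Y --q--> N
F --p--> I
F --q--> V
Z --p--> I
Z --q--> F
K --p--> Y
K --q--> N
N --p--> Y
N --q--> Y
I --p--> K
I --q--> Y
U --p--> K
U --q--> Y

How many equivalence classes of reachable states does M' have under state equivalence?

3

Every state is reachable, so we keep all 8.
Initial partition by acceptance: {K,Y} | {F,I,N,U,V,Z}.
Refine {F,I,N,U,V,Z} on symbol p: members go to different blocks, giving {F,V,Z} and {I,N,U}.
Stable partition: {K,Y} | {F,V,Z} | {I,N,U} — 3 equivalence classes.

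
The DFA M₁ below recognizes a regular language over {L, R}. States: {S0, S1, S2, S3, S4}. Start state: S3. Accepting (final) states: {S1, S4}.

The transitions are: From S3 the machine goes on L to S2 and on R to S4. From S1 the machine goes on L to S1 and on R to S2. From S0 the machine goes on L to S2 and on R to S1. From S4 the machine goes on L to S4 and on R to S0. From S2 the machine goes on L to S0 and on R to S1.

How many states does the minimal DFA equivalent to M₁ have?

Start with accepting vs non-accepting: {S1,S4} | {S0,S2,S3}.
No further refinement is possible. Final partition (2 blocks): {S1,S4} | {S0,S2,S3}.

2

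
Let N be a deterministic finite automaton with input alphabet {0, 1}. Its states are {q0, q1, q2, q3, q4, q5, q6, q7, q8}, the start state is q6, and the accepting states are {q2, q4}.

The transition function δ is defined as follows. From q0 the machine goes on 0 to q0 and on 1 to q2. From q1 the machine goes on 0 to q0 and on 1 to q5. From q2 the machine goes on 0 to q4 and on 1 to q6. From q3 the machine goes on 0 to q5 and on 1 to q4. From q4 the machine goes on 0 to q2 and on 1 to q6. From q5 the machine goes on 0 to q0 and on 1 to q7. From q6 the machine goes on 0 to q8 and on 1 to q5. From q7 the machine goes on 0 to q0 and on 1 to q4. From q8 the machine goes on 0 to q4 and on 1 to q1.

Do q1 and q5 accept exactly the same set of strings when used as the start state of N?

No

States {q3} cannot be reached from the start state, so discard them.
P0 = {q2,q4} | {q0,q1,q5,q6,q7,q8}.
Split {q0,q1,q5,q6,q7,q8} by δ(·,0) → {q0,q1,q5,q6,q7} and {q8}.
Split {q0,q1,q5,q6,q7} by δ(·,0) → {q0,q1,q5,q7} and {q6}.
Refine {q0,q1,q5,q7} on symbol 1: members go to different blocks, giving {q0,q7} and {q1,q5}.
Refine {q1,q5} on symbol 1: members go to different blocks, giving {q1} and {q5}.
Stable partition: {q2,q4} | {q0,q7} | {q8} | {q6} | {q1} | {q5} — 6 equivalence classes.
q1 and q5 end up in different blocks, so they are distinguishable. For instance, the string '11' is accepted from only q5.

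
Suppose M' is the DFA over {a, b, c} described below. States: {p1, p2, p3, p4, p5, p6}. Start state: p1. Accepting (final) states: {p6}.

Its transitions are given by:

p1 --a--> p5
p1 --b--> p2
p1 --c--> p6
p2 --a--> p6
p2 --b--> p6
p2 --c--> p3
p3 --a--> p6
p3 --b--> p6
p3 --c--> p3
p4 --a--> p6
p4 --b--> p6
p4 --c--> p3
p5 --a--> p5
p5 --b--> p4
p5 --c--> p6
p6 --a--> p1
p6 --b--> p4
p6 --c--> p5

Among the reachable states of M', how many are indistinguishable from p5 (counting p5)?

Every state is reachable, so we keep all 6.
Initial partition by acceptance: {p6} | {p1,p2,p3,p4,p5}.
Split {p1,p2,p3,p4,p5} by δ(·,a) → {p2,p3,p4} and {p1,p5}.
Stable partition: {p6} | {p2,p3,p4} | {p1,p5} — 3 equivalence classes.
State p5 belongs to the block {p1,p5}, which has 2 states.

2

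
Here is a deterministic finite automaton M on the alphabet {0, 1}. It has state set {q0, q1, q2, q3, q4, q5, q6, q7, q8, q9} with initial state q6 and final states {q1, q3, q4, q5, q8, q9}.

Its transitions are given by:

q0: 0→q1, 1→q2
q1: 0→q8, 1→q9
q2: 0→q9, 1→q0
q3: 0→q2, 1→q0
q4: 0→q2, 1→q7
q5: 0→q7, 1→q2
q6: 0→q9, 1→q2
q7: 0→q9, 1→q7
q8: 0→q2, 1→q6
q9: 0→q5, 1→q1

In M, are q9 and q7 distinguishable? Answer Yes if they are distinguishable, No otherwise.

Yes

States {q3,q4} cannot be reached from the start state, so discard them.
Start with accepting vs non-accepting: {q1,q5,q8,q9} | {q0,q2,q6,q7}.
Refine {q1,q5,q8,q9} on symbol 0: members go to different blocks, giving {q1,q9} and {q5,q8}.
The partition is now stable with 3 blocks: {q1,q9} | {q0,q2,q6,q7} | {q5,q8}.
q9 and q7 end up in different blocks, so they are distinguishable. For instance, the string 'ε' is accepted from only q9.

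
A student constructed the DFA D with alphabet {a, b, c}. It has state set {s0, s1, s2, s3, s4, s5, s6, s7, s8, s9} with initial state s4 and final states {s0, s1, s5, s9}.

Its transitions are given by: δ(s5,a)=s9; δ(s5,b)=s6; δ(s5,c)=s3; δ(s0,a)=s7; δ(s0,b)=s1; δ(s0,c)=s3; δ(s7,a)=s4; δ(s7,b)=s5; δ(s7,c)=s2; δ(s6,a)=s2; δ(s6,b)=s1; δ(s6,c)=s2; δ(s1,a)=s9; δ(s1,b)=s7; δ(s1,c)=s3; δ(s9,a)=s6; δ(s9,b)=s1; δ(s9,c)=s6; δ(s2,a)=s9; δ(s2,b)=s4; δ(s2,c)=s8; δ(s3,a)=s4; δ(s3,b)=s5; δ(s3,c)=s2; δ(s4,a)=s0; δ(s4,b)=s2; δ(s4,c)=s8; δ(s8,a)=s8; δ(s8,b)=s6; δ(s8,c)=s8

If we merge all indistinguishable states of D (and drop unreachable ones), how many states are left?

All states are reachable from the start state.
Start with accepting vs non-accepting: {s0,s1,s5,s9} | {s2,s3,s4,s6,s7,s8}.
Refine {s0,s1,s5,s9} on symbol a: members go to different blocks, giving {s0,s9} and {s1,s5}.
Refine {s2,s3,s4,s6,s7,s8} on symbol a: members go to different blocks, giving {s3,s6,s7,s8} and {s2,s4}.
Split {s3,s6,s7,s8} by δ(·,a) → {s3,s6,s7} and {s8}.
Stable partition: {s0,s9} | {s3,s6,s7} | {s1,s5} | {s2,s4} | {s8} — 5 equivalence classes.

5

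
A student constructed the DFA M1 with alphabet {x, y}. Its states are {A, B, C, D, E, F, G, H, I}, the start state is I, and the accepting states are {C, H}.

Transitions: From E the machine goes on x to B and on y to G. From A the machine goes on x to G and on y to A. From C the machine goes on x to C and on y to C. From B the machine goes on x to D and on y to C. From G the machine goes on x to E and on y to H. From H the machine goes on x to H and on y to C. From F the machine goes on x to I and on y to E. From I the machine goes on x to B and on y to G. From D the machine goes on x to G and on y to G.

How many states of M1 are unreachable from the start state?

BFS from I reaches {B, C, D, E, G, H, I}; the 2 state(s) A, F are never visited.

2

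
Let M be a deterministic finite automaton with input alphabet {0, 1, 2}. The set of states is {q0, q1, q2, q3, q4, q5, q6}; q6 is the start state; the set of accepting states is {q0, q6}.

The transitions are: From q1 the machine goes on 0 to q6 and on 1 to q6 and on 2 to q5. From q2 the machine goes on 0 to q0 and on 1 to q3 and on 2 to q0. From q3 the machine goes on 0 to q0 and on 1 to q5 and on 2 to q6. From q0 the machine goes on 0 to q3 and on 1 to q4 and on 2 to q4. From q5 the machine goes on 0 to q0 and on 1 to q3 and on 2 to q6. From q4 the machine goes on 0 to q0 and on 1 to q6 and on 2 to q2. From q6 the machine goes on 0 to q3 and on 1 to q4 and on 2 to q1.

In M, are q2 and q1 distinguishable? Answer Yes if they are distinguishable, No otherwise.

Initial partition by acceptance: {q0,q6} | {q1,q2,q3,q4,q5}.
Refine {q1,q2,q3,q4,q5} on symbol 1: members go to different blocks, giving {q2,q3,q5} and {q1,q4}.
The partition is now stable with 3 blocks: {q0,q6} | {q2,q3,q5} | {q1,q4}.
q2 and q1 end up in different blocks, so they are distinguishable. For instance, the string '1' is accepted from only q1.

Yes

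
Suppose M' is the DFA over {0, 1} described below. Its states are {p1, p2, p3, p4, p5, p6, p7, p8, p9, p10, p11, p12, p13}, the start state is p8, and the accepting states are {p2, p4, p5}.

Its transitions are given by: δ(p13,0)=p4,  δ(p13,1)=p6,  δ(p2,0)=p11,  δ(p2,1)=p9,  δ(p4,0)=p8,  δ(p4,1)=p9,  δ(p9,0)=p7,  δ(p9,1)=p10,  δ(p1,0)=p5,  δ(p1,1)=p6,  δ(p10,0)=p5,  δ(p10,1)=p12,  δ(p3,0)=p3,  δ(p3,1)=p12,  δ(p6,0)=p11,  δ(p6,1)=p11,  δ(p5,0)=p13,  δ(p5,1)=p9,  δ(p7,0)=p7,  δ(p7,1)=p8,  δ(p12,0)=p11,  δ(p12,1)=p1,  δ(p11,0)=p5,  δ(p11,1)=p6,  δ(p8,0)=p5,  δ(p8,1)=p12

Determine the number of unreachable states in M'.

2

Starting at p8 and following transitions, the reachable set is {p1, p4, p5, p6, p7, p8, p9, p10, p11, p12, p13}. That leaves p2, p3 unreachable — 2 in total.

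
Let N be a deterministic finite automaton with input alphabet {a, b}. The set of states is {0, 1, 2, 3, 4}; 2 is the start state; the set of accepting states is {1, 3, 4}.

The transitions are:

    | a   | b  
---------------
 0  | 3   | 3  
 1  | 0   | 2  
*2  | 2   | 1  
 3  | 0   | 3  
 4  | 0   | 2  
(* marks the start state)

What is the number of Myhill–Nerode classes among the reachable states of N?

States {4} cannot be reached from the start state, so discard them.
Initial partition by acceptance: {1,3} | {0,2}.
Split {1,3} by δ(·,b) → {1} and {3}.
On input a, block {0,2} splits into {0} and {2}.
No further refinement is possible. Final partition (4 blocks): {1} | {0} | {3} | {2}.

4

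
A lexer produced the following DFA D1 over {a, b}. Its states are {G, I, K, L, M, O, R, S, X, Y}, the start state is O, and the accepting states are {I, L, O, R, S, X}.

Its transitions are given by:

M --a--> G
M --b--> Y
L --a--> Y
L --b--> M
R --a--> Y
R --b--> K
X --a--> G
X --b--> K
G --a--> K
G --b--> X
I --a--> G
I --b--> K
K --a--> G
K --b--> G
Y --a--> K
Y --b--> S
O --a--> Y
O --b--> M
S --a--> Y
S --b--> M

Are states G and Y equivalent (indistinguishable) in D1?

Reachable states from the start: {G,K,M,O,S,X,Y}. Unreachable: {I,L,R} — drop them.
P0 = {O,S,X} | {G,K,M,Y}.
Split {G,K,M,Y} by δ(·,b) → {K,M} and {G,Y}.
No further refinement is possible. Final partition (3 blocks): {O,S,X} | {K,M} | {G,Y}.
G and Y lie in the same block of the stable partition, so they are equivalent — no string distinguishes them.

Yes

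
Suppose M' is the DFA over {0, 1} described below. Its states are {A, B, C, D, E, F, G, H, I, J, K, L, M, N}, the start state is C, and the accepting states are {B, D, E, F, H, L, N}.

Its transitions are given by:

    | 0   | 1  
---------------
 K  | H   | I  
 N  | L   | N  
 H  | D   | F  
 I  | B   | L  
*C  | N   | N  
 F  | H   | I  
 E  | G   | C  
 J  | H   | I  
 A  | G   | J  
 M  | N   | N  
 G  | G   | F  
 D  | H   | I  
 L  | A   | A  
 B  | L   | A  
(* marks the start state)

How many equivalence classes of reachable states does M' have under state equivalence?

States {E,K,M} cannot be reached from the start state, so discard them.
P0 = {B,D,F,H,L,N} | {A,C,G,I,J}.
Split {B,D,F,H,L,N} by δ(·,0) → {B,D,F,H,N} and {L}.
On input 0, block {B,D,F,H,N} splits into {D,F,H} and {B,N}.
On input 1, block {D,F,H} splits into {D,F} and {H}.
Split {A,C,G,I,J} by δ(·,0) → {A,G} and {C,I} and {J}.
Refine {A,G} on symbol 1: members go to different blocks, giving {A} and {G}.
Split {B,N} by δ(·,1) → {B} and {N}.
Split {C,I} by δ(·,0) → {C} and {I}.
Stable partition: {D,F} | {A} | {L} | {B} | {H} | {C} | {J} | {G} | {N} | {I} — 10 equivalence classes.

10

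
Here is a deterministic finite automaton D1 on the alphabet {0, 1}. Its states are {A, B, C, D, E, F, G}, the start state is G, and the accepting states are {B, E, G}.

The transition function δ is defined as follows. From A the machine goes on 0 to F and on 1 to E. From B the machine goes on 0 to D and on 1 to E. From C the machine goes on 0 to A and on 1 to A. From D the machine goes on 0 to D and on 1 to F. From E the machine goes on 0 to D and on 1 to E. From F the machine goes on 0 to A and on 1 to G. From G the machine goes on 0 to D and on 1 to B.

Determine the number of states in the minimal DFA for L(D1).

3

Reachable states from the start: {A,B,D,E,F,G}. Unreachable: {C} — drop them.
Start with accepting vs non-accepting: {B,E,G} | {A,D,F}.
Refine {A,D,F} on symbol 1: members go to different blocks, giving {A,F} and {D}.
No further refinement is possible. Final partition (3 blocks): {B,E,G} | {A,F} | {D}.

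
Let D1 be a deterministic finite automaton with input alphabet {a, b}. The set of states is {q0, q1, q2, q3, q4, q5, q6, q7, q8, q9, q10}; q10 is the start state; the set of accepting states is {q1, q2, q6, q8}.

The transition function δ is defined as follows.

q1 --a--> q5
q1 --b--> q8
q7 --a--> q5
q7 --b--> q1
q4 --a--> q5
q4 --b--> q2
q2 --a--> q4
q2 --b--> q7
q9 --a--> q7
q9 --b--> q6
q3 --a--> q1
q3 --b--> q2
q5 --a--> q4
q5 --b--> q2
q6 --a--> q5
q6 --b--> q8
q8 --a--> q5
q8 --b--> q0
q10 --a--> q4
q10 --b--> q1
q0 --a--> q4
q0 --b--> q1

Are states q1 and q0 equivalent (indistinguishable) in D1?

Reachable states from the start: {q0,q1,q2,q4,q5,q7,q8,q10}. Unreachable: {q3,q6,q9} — drop them.
P0 = {q1,q2,q8} | {q0,q4,q5,q7,q10}.
Refine {q1,q2,q8} on symbol b: members go to different blocks, giving {q2,q8} and {q1}.
Refine {q0,q4,q5,q7,q10} on symbol b: members go to different blocks, giving {q0,q7,q10} and {q4,q5}.
Stable partition: {q2,q8} | {q0,q7,q10} | {q1} | {q4,q5} — 4 equivalence classes.
q1 and q0 end up in different blocks, so they are distinguishable. For instance, the string 'ε' is accepted from only q1.

No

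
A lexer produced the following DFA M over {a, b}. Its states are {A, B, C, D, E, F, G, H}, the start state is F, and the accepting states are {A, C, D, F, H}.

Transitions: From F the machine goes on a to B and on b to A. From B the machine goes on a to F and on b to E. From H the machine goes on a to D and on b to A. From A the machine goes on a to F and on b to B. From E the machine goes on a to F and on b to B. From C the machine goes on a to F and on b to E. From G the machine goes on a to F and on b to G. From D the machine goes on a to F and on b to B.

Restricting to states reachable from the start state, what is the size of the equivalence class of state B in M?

Reachable states from the start: {A,B,E,F}. Unreachable: {C,D,G,H} — drop them.
Start with accepting vs non-accepting: {A,F} | {B,E}.
Split {A,F} by δ(·,a) → {A} and {F}.
The partition is now stable with 3 blocks: {A} | {B,E} | {F}.
State B belongs to the block {B,E}, which has 2 states.

2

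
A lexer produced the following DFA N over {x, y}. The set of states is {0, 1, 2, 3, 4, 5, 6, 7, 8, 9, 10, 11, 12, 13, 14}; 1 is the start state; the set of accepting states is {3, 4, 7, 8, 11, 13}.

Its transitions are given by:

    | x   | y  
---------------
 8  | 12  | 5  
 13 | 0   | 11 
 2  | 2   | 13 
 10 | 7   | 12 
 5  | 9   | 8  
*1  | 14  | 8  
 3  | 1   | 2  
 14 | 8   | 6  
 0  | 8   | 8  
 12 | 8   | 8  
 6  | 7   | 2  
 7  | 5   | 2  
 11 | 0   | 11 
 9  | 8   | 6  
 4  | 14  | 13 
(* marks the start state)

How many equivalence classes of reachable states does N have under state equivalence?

8

Reachable states from the start: {0,1,2,5,6,7,8,9,11,12,13,14}. Unreachable: {3,4,10} — drop them.
P0 = {7,8,11,13} | {0,1,2,5,6,9,12,14}.
Refine {7,8,11,13} on symbol y: members go to different blocks, giving {7,8} and {11,13}.
On input x, block {0,1,2,5,6,9,12,14} splits into {0,6,9,12,14} and {1,2,5}.
On input x, block {7,8} splits into {7} and {8}.
Split {0,6,9,12,14} by δ(·,x) → {0,9,12,14} and {6}.
Refine {0,9,12,14} on symbol y: members go to different blocks, giving {0,12} and {9,14}.
On input x, block {1,2,5} splits into {1,5} and {2}.
The partition is now stable with 8 blocks: {7} | {0,12} | {11,13} | {1,5} | {8} | {6} | {9,14} | {2}.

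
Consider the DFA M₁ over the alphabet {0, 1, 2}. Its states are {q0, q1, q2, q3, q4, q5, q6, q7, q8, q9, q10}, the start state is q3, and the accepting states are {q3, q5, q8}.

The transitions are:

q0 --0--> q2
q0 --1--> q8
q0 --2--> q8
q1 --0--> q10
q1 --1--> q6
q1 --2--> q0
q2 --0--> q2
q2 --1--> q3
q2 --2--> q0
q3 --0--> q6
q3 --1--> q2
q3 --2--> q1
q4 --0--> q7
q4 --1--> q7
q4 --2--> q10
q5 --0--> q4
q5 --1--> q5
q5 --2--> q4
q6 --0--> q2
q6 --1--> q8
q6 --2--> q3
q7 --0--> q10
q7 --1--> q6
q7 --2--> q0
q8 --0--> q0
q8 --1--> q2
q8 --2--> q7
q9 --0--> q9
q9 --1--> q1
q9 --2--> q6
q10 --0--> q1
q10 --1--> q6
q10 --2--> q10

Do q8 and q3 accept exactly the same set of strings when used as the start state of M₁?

Yes

First remove the unreachable states {q4,q5,q9}; 8 states remain.
P0 = {q3,q8} | {q0,q1,q2,q6,q7,q10}.
Split {q0,q1,q2,q6,q7,q10} by δ(·,1) → {q0,q2,q6} and {q1,q7,q10}.
Refine {q0,q2,q6} on symbol 2: members go to different blocks, giving {q0,q6} and {q2}.
On input 2, block {q1,q7,q10} splits into {q1,q7} and {q10}.
No further refinement is possible. Final partition (5 blocks): {q3,q8} | {q0,q6} | {q1,q7} | {q2} | {q10}.
q8 and q3 lie in the same block of the stable partition, so they are equivalent — no string distinguishes them.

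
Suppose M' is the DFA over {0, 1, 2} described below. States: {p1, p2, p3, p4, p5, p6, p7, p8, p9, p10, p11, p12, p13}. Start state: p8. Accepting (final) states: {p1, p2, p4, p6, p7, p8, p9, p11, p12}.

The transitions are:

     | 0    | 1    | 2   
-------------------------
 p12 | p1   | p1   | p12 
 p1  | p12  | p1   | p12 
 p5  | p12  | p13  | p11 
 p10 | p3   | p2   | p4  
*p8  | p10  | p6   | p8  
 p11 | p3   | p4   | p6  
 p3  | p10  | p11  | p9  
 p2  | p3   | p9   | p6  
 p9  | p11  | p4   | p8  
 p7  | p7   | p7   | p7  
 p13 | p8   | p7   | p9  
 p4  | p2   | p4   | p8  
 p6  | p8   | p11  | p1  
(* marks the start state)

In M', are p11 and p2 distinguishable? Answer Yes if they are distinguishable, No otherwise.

No

Reachable states from the start: {p1,p2,p3,p4,p6,p8,p9,p10,p11,p12}. Unreachable: {p5,p7,p13} — drop them.
Start with accepting vs non-accepting: {p1,p2,p4,p6,p8,p9,p11,p12} | {p3,p10}.
On input 0, block {p1,p2,p4,p6,p8,p9,p11,p12} splits into {p1,p4,p6,p9,p12} and {p2,p8,p11}.
Refine {p1,p4,p6,p9,p12} on symbol 0: members go to different blocks, giving {p4,p6,p9} and {p1,p12}.
Refine {p4,p6,p9} on symbol 1: members go to different blocks, giving {p4,p9} and {p6}.
On input 1, block {p2,p8,p11} splits into {p2,p11} and {p8}.
No further refinement is possible. Final partition (6 blocks): {p4,p9} | {p3,p10} | {p2,p11} | {p1,p12} | {p6} | {p8}.
p11 and p2 lie in the same block of the stable partition, so they are equivalent — no string distinguishes them.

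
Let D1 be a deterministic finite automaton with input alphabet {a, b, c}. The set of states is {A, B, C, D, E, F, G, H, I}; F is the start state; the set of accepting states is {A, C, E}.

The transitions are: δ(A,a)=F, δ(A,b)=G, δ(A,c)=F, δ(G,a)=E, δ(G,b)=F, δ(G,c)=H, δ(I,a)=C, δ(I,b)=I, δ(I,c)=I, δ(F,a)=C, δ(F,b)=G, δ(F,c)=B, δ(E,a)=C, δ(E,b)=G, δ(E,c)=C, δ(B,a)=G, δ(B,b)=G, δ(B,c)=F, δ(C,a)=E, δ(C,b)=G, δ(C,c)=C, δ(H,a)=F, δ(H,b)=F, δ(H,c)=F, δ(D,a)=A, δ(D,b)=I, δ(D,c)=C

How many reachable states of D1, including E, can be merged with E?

Reachable states from the start: {B,C,E,F,G,H}. Unreachable: {A,D,I} — drop them.
P0 = {C,E} | {B,F,G,H}.
On input a, block {B,F,G,H} splits into {B,H} and {F,G}.
Stable partition: {C,E} | {B,H} | {F,G} — 3 equivalence classes.
State E belongs to the block {C,E}, which has 2 states.

2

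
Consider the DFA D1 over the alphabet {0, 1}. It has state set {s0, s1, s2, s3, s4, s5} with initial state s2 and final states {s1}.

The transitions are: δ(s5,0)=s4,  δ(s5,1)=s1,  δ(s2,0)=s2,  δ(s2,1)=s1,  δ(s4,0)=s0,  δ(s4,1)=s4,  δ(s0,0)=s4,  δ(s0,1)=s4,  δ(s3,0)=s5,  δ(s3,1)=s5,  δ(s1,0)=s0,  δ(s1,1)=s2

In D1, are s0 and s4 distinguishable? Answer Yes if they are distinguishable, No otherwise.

States {s3,s5} cannot be reached from the start state, so discard them.
P0 = {s1} | {s0,s2,s4}.
Refine {s0,s2,s4} on symbol 1: members go to different blocks, giving {s0,s4} and {s2}.
Stable partition: {s1} | {s0,s4} | {s2} — 3 equivalence classes.
s0 and s4 lie in the same block of the stable partition, so they are equivalent — no string distinguishes them.

No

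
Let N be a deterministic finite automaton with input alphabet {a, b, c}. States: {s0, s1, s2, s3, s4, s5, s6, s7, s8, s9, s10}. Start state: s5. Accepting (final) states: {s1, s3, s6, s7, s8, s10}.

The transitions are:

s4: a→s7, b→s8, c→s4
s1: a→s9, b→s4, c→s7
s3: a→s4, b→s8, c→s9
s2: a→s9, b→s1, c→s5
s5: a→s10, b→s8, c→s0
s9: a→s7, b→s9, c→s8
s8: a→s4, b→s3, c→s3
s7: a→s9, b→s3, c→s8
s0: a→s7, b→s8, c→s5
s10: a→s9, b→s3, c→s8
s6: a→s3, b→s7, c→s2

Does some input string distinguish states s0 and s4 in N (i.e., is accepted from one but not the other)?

States {s1,s2,s6} cannot be reached from the start state, so discard them.
Start with accepting vs non-accepting: {s3,s7,s8,s10} | {s0,s4,s5,s9}.
Split {s3,s7,s8,s10} by δ(·,c) → {s7,s8,s10} and {s3}.
On input c, block {s7,s8,s10} splits into {s7,s10} and {s8}.
On input b, block {s0,s4,s5,s9} splits into {s0,s4,s5} and {s9}.
The partition is now stable with 5 blocks: {s7,s10} | {s0,s4,s5} | {s3} | {s8} | {s9}.
s0 and s4 lie in the same block of the stable partition, so they are equivalent — no string distinguishes them.

No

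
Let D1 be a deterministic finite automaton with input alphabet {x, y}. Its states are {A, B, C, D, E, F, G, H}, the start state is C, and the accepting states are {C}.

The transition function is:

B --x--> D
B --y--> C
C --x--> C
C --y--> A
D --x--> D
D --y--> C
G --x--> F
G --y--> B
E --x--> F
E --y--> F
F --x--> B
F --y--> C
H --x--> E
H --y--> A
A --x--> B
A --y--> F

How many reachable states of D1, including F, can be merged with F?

States {E,G,H} cannot be reached from the start state, so discard them.
Initial partition by acceptance: {C} | {A,B,D,F}.
On input y, block {A,B,D,F} splits into {B,D,F} and {A}.
Stable partition: {C} | {B,D,F} | {A} — 3 equivalence classes.
The equivalence class containing F is {B,D,F}, of size 3.

3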